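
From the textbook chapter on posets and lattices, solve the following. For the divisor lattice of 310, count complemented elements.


An element a is complemented if some b has a meet b = bottom, a join b = top.
a is complemented iff gcd(a, n/a)=1, i.e. a is a unitary divisor of 310.
Complemented elements: 1, 2, 5, 10, 31, 62, ... (2 more)
Count: 8


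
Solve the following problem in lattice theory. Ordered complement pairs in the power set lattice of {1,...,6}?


Complement pair (a,b): a meet b = bottom, a join b = top.
Here: A intersect B = {} and A union B = {1,...,6}.
Pairs found: ({},{1,2,3,4,5,6}), ({1},{2,3,4,5,6}), ({2},{1,3,4,5,6}), ({3},{1,2,4,5,6}), ... (60 more)
Total ordered pairs: 64


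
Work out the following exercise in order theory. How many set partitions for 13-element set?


B(n) = number of set partitions of an n-element set.
B(n) satisfies the recurrence: B(n+1) = sum_k C(n,k)*B(k).
B(13) = 27644437


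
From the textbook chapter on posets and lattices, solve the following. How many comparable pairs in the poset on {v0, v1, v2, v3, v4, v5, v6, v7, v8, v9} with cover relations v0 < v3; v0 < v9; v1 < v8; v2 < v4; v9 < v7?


A comparable pair {a,b} has a < b or b < a in the order.
Count unordered pairs where one element is strictly below the other.
Examples: {v0,v3}, {v0,v7}, {v0,v9}, {v1,v8}, ...
Total comparable pairs: 6


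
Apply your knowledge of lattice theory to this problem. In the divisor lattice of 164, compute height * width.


Height = length of longest chain minus 1; width = size of largest antichain.
A maximum chain: 1 | 41 | 82 | 164  (height 3).
A maximum antichain: {2, 41}  (width 2).
Product = 3 * 2 = 6


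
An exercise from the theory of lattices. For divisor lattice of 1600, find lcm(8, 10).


In a divisor lattice, join = lcm (least common multiple).
Compute lcm iteratively: start with first element, then lcm(current, next).
Elements: [8, 10]
lcm(8,10) = 40
Final lcm = 40


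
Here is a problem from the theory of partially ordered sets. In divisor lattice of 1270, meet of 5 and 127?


In a divisor lattice, meet = gcd (greatest common divisor).
By Euclidean algorithm or factoring: gcd(5,127) = 1


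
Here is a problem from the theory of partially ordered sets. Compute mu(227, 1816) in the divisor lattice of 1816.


In a divisor lattice, mu(a,b) = mu(b/a) where mu is the classical Mobius function.
b/a = 1816/227 = 8
Prime factorization of 8: primes [2]
8 is not squarefree, so mu(8) = 0


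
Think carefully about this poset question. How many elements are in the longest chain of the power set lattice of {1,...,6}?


A chain is a totally ordered subset; we count the number of elements in a maximum chain.
Compute, for each element x, the size of the longest chain ending at x:
  {}: 1
  {1}: 2
  {2}: 2
  {3}: 2
  {4}: 2
  {5}: 2
  ...
A maximum chain: {} < {1} < {1,2} < {1,2,3} < {1,2,3,4} < {1,2,3,4,5} < {1,2,3,4,5,6}
Number of elements in the longest chain: 7


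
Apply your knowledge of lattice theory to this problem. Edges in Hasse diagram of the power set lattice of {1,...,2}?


A cover relation a -< b holds when a < b with no c strictly between.
Cover relations:
  {} -< {1}
  {} -< {2}
  {1} -< {1,2}
  {2} -< {1,2}
Total: 4


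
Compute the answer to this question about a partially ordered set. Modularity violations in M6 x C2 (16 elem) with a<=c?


Modular law: if a <= c then a v (b ^ c) = (a v b) ^ c.
Check all triples (a,b,c) with a <= c among 16 elements.
This lattice is modular (diamonds M_m and their chain-products are modular).
Total violating triples: 0


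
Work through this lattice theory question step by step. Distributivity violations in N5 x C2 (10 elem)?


Distributive law: a ^ (b v c) = (a ^ b) v (a ^ c).
Check all 10^3 = 1000 ordered triples (a,b,c).
  e.g. a=(b,0), b=(a,0), c=(c,0): lhs=(b,0) != rhs=(a,0)
  e.g. a=(b,0), b=(a,0), c=(c,1): lhs=(b,0) != rhs=(a,0)
Total violating triples: 16


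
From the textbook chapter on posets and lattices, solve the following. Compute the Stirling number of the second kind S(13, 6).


S(n,k) = k*S(n-1,k) + S(n-1,k-1).
S(12,6) = 1323652, S(12,5) = 1379400
S(13,6) = 6*1323652 + 1379400 = 7941912 + 1379400
S(13,6) = 9321312


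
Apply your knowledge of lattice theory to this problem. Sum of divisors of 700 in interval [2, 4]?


Interval [2,4] in divisors of 700: [2, 4]
Sum = 6


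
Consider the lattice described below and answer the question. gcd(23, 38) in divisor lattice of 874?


Meet=gcd.
gcd(23,38)=1


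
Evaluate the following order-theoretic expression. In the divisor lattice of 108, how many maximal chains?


A maximal chain goes from the minimum element to a maximal element via cover relations.
Counting all min-to-max paths in the cover graph.
Total maximal chains: 10


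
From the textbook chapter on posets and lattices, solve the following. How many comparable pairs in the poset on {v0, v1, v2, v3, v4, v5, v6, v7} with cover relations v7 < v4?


A comparable pair {a,b} has a < b or b < a in the order.
Count unordered pairs where one element is strictly below the other.
Examples: {v4,v7}
Total comparable pairs: 1


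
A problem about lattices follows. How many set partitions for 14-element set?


B(n) = number of set partitions of an n-element set.
B(n) satisfies the recurrence: B(n+1) = sum_k C(n,k)*B(k).
B(14) = 190899322


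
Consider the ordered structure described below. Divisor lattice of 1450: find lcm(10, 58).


In a divisor lattice, join = lcm (least common multiple).
gcd(10,58) = 2
lcm(10,58) = 10*58/gcd = 580/2 = 290


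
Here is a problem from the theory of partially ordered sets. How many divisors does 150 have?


Divisors of 150: [1, 2, 3, 5, 6, 10, 15, 25, 30, 50, 75, 150]
Count: 12


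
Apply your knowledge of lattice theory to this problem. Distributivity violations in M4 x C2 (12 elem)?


Distributive law: a ^ (b v c) = (a ^ b) v (a ^ c).
Check all 12^3 = 1728 ordered triples (a,b,c).
  e.g. a=(a1,0), b=(a2,0), c=(a3,0): lhs=(a1,0) != rhs=(0,0)
  e.g. a=(a1,0), b=(a2,0), c=(a3,1): lhs=(a1,0) != rhs=(0,0)
Total violating triples: 192


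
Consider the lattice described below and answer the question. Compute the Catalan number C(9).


C(n) = C(2n, n) / (n+1).
C(18, 9) = 48620
C(9) = 48620 / 10 = 4862


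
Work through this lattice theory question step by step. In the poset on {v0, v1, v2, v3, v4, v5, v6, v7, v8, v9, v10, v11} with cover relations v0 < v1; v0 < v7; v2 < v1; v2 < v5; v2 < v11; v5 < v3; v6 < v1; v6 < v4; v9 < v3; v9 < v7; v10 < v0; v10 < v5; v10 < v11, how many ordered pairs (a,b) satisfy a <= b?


The order relation is {(a,b) : a <= b}, reflexive so it includes (a,a).
Examples: (v0,v0), (v0,v1), (v0,v7), (v1,v1), (v10,v0), ...
Total ordered pairs: 29


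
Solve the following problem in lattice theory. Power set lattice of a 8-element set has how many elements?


Power set = 2^n.
2^8 = 256


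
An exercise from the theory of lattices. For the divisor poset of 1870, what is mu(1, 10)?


In a divisor lattice, mu(a,b) = mu(b/a) where mu is the classical Mobius function.
b/a = 10/1 = 10
Prime factorization of 10: primes [2, 5]
10 is squarefree with 2 prime factor(s), so mu(10) = (-1)^2 = 1


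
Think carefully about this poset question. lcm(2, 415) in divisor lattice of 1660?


Join=lcm.
gcd(2,415)=1
lcm=830


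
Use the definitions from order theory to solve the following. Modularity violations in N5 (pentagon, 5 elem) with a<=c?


Modular law: if a <= c then a v (b ^ c) = (a v b) ^ c.
Check all triples (a,b,c) with a <= c among 5 elements.
  e.g. a=a, b=c, c=b: lhs=a != rhs=b
Total violating triples: 1


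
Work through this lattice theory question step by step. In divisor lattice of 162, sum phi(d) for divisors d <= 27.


Divisors of 162 up to 27: [1, 2, 3, 6, 9, 18, 27]
phi values: [1, 1, 2, 2, 6, 6, 18]
Sum = 36


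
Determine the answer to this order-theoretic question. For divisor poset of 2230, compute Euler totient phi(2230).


phi(n) = n * prod_{p|n} (1 - 1/p).
Prime divisors of 2230: [2, 5, 223]
phi(2230) = 2230 * (1 - 1/2) * (1 - 1/5) * (1 - 1/223)
phi(2230) = 888


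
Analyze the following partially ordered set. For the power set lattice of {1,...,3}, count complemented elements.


An element a is complemented if some b has a meet b = bottom, a join b = top.
every subset A has complement S\A, so all elements are complemented.
Complemented elements: {}, {1}, {2}, {3}, {1,2}, {1,3}, ... (2 more)
Count: 8


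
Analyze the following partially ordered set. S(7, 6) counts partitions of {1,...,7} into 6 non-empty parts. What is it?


S(n,k) = k*S(n-1,k) + S(n-1,k-1).
S(6,6) = 1, S(6,5) = 15
S(7,6) = 6*1 + 15 = 6 + 15
S(7,6) = 21


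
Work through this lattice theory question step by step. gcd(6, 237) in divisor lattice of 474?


Meet=gcd.
gcd(6,237)=3


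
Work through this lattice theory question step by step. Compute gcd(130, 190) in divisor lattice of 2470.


In a divisor lattice, meet = gcd (greatest common divisor).
By Euclidean algorithm or factoring: gcd(130,190) = 10


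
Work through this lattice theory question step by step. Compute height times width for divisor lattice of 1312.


Height = length of longest chain minus 1; width = size of largest antichain.
A maximum chain: 1 | 41 | 82 | 164 | 328 | 656 | 1312  (height 6).
A maximum antichain: {2, 41}  (width 2).
Product = 6 * 2 = 12


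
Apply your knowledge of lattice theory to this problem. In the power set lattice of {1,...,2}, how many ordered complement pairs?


Complement pair (a,b): a meet b = bottom, a join b = top.
Here: A intersect B = {} and A union B = {1,...,2}.
Pairs found: ({},{1,2}), ({1},{2}), ({2},{1}), ({1,2},{})
Total ordered pairs: 4


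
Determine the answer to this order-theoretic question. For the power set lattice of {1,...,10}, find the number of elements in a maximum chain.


A chain is a totally ordered subset; we count the number of elements in a maximum chain.
Compute, for each element x, the size of the longest chain ending at x:
  {}: 1
  {1}: 2
  {2}: 2
  {3}: 2
  {4}: 2
  {5}: 2
  ...
A maximum chain: {} < {1} < {1,2} < {1,2,3} < {1,2,3,4} < {1,2,3,4,5} < {1,2,3,4,5,6} < {1,2,3,4,5,6,7} < {1,2,3,4,5,6,7,8} < {1,2,3,4,5,6,7,8,9} < {1,2,3,4,5,6,7,8,9,10}
Number of elements in the longest chain: 11


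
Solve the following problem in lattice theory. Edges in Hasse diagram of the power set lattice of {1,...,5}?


A cover relation a -< b holds when a < b with no c strictly between.
Cover relations:
  {} -< {1}
  {} -< {2}
  {} -< {3}
  {} -< {4}
  {} -< {5}
  {1} -< {1,2}
  {1} -< {1,3}
  {1} -< {1,4}
  ...72 more
Total: 80


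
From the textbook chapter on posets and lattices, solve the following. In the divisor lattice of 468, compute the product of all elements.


Divisors of 468: [1, 2, 3, 4, 6, 9, 12, 13, 18, 26, 36, 39, 52, 78, 117, 156, 234, 468]
Product = n^(d(n)/2) = 468^(18/2)
Product = 1076992496812124640903168


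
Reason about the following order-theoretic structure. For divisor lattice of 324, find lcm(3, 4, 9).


In a divisor lattice, join = lcm (least common multiple).
Compute lcm iteratively: start with first element, then lcm(current, next).
Elements: [3, 4, 9]
lcm(3,4) = 12
lcm(12,9) = 36
Final lcm = 36


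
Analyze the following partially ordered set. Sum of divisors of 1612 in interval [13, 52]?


Interval [13,52] in divisors of 1612: [13, 26, 52]
Sum = 91


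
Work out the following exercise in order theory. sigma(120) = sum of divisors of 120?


sigma(n) = sum of divisors.
Divisors of 120: [1, 2, 3, 4, 5, 6, 8, 10, 12, 15, 20, 24, 30, 40, 60, 120]
Sum = 360


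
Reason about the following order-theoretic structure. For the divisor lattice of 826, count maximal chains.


A maximal chain goes from the minimum element to a maximal element via cover relations.
Counting all min-to-max paths in the cover graph.
Total maximal chains: 6


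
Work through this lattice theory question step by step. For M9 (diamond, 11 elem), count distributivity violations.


Distributive law: a ^ (b v c) = (a ^ b) v (a ^ c).
Check all 11^3 = 1331 ordered triples (a,b,c).
  e.g. a=a1, b=a2, c=a3: lhs=a1 != rhs=0
  e.g. a=a1, b=a2, c=a4: lhs=a1 != rhs=0
Total violating triples: 504


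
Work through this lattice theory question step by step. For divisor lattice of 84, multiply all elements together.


Divisors of 84: [1, 2, 3, 4, 6, 7, 12, 14, 21, 28, 42, 84]
Product = n^(d(n)/2) = 84^(12/2)
Product = 351298031616


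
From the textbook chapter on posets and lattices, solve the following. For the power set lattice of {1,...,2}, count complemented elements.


An element a is complemented if some b has a meet b = bottom, a join b = top.
every subset A has complement S\A, so all elements are complemented.
Complemented elements: {}, {1}, {2}, {1,2}
Count: 4


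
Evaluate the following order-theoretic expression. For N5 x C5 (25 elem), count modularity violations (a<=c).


Modular law: if a <= c then a v (b ^ c) = (a v b) ^ c.
Check all triples (a,b,c) with a <= c among 25 elements.
  e.g. a=(a,0), b=(c,0), c=(b,0): lhs=(a,0) != rhs=(b,0)
  e.g. a=(a,0), b=(c,1), c=(b,0): lhs=(a,0) != rhs=(b,0)
Total violating triples: 75


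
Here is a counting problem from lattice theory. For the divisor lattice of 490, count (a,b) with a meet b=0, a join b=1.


Complement pair (a,b): a meet b = bottom, a join b = top.
Here: gcd(a,b)=1 and lcm(a,b)=490, i.e. a*b=490 with a,b coprime.
Pairs found: (1,490), (2,245), (5,98), (10,49), ... (4 more)
Total ordered pairs: 8


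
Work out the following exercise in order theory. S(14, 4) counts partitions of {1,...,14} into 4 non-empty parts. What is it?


S(n,k) = k*S(n-1,k) + S(n-1,k-1).
S(13,4) = 2532530, S(13,3) = 261625
S(14,4) = 4*2532530 + 261625 = 10130120 + 261625
S(14,4) = 10391745


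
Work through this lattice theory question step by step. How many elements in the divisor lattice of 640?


Divisors of 640: [1, 2, 4, 5, 8, 10, 16, 20, 32, 40, 64, 80, 128, 160, 320, 640]
Count: 16


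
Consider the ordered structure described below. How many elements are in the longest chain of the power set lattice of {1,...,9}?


A chain is a totally ordered subset; we count the number of elements in a maximum chain.
Compute, for each element x, the size of the longest chain ending at x:
  {}: 1
  {1}: 2
  {2}: 2
  {3}: 2
  {4}: 2
  {5}: 2
  ...
A maximum chain: {} < {1} < {1,2} < {1,2,3} < {1,2,3,4} < {1,2,3,4,5} < {1,2,3,4,5,6} < {1,2,3,4,5,6,7} < {1,2,3,4,5,6,7,8} < {1,2,3,4,5,6,7,8,9}
Number of elements in the longest chain: 10


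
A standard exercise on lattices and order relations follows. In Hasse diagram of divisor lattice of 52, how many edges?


A cover relation a -< b holds when a < b with no c strictly between.
Cover relations:
  1 -< 2
  1 -< 13
  2 -< 4
  2 -< 26
  4 -< 52
  13 -< 26
  26 -< 52
Total: 7


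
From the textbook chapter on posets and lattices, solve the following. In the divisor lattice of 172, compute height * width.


Height = length of longest chain minus 1; width = size of largest antichain.
A maximum chain: 1 | 43 | 86 | 172  (height 3).
A maximum antichain: {2, 43}  (width 2).
Product = 3 * 2 = 6


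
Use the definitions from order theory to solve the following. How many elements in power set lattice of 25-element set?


Power set = 2^n.
2^25 = 33554432


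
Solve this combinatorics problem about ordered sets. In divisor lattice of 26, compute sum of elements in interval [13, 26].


Interval [13,26] in divisors of 26: [13, 26]
Sum = 39


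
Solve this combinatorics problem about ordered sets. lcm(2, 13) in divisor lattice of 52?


Join=lcm.
gcd(2,13)=1
lcm=26


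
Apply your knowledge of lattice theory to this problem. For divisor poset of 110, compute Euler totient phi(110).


phi(n) = n * prod_{p|n} (1 - 1/p).
Prime divisors of 110: [2, 5, 11]
phi(110) = 110 * (1 - 1/2) * (1 - 1/5) * (1 - 1/11)
phi(110) = 40


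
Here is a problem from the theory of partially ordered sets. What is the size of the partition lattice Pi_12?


B(n) = number of set partitions of an n-element set.
B(n) satisfies the recurrence: B(n+1) = sum_k C(n,k)*B(k).
B(12) = 4213597


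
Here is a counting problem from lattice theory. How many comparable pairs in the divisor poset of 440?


A comparable pair {a,b} has a < b or b < a in the order.
Count unordered pairs where one element is strictly below the other.
Examples: {1,2}, {1,4}, {1,5}, {1,8}, ...
Total comparable pairs: 74


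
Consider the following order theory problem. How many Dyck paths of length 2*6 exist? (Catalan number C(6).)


C(n) = C(2n, n) / (n+1).
C(12, 6) = 924
C(6) = 924 / 7 = 132


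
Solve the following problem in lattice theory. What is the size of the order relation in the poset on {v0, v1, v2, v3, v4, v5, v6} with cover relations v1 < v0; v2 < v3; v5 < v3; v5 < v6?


The order relation is {(a,b) : a <= b}, reflexive so it includes (a,a).
Examples: (v0,v0), (v1,v0), (v1,v1), (v2,v2), (v2,v3), ...
Total ordered pairs: 11


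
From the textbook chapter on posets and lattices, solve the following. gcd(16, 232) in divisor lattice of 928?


Meet=gcd.
gcd(16,232)=8


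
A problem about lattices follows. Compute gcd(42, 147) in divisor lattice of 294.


In a divisor lattice, meet = gcd (greatest common divisor).
By Euclidean algorithm or factoring: gcd(42,147) = 21


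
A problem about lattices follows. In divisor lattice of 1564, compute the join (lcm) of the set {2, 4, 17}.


In a divisor lattice, join = lcm (least common multiple).
Compute lcm iteratively: start with first element, then lcm(current, next).
Elements: [2, 4, 17]
lcm(2,4) = 4
lcm(4,17) = 68
Final lcm = 68


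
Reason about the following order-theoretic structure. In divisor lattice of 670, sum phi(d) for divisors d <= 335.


Divisors of 670 up to 335: [1, 2, 5, 10, 67, 134, 335]
phi values: [1, 1, 4, 4, 66, 66, 264]
Sum = 406


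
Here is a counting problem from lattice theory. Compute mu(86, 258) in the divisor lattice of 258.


In a divisor lattice, mu(a,b) = mu(b/a) where mu is the classical Mobius function.
b/a = 258/86 = 3
Prime factorization of 3: primes [3]
3 is squarefree with 1 prime factor(s), so mu(3) = (-1)^1 = -1


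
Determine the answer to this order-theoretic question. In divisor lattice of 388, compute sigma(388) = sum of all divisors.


sigma(n) = sum of divisors.
Divisors of 388: [1, 2, 4, 97, 194, 388]
Sum = 686


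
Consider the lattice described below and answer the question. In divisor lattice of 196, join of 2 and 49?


In a divisor lattice, join = lcm (least common multiple).
gcd(2,49) = 1
lcm(2,49) = 2*49/gcd = 98/1 = 98


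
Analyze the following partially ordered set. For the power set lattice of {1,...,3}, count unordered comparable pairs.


A comparable pair {a,b} has a < b or b < a in the order.
Count unordered pairs where one element is strictly below the other.
Examples: {{},{1}}, {{},{2}}, {{},{3}}, {{},{1,2}}, ...
Total comparable pairs: 19


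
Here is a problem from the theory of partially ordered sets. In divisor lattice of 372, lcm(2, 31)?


Join=lcm.
gcd(2,31)=1
lcm=62


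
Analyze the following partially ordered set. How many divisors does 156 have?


Divisors of 156: [1, 2, 3, 4, 6, 12, 13, 26, 39, 52, 78, 156]
Count: 12


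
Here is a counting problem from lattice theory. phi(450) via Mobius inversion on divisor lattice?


phi(n) = n * prod_{p|n} (1 - 1/p).
Prime divisors of 450: [2, 3, 5]
phi(450) = 450 * (1 - 1/2) * (1 - 1/3) * (1 - 1/5)
phi(450) = 120


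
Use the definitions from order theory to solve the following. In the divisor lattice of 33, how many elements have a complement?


An element a is complemented if some b has a meet b = bottom, a join b = top.
a is complemented iff gcd(a, n/a)=1, i.e. a is a unitary divisor of 33.
Complemented elements: 1, 3, 11, 33
Count: 4


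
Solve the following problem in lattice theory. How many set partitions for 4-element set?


B(n) = number of set partitions of an n-element set.
B(n) satisfies the recurrence: B(n+1) = sum_k C(n,k)*B(k).
B(4) = 15


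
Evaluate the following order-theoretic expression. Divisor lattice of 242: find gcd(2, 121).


In a divisor lattice, meet = gcd (greatest common divisor).
By Euclidean algorithm or factoring: gcd(2,121) = 1


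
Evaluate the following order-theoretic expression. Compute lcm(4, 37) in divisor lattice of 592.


In a divisor lattice, join = lcm (least common multiple).
gcd(4,37) = 1
lcm(4,37) = 4*37/gcd = 148/1 = 148


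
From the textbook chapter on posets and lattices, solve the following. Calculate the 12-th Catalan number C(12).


C(n) = C(2n, n) / (n+1).
C(24, 12) = 2704156
C(12) = 2704156 / 13 = 208012


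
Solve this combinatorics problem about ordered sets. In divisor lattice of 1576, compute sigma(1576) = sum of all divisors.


sigma(n) = sum of divisors.
Divisors of 1576: [1, 2, 4, 8, 197, 394, 788, 1576]
Sum = 2970


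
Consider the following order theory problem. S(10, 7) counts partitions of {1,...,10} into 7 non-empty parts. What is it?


S(n,k) = k*S(n-1,k) + S(n-1,k-1).
S(9,7) = 462, S(9,6) = 2646
S(10,7) = 7*462 + 2646 = 3234 + 2646
S(10,7) = 5880


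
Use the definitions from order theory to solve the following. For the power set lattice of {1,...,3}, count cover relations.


A cover relation a -< b holds when a < b with no c strictly between.
Cover relations:
  {} -< {1}
  {} -< {2}
  {} -< {3}
  {1} -< {1,2}
  {1} -< {1,3}
  {2} -< {1,2}
  {2} -< {2,3}
  {3} -< {1,3}
  ...4 more
Total: 12


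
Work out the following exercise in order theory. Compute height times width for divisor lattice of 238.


Height = length of longest chain minus 1; width = size of largest antichain.
A maximum chain: 1 | 17 | 119 | 238  (height 3).
A maximum antichain: {2, 7, 17}  (width 3).
Product = 3 * 3 = 9


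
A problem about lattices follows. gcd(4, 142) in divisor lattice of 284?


Meet=gcd.
gcd(4,142)=2


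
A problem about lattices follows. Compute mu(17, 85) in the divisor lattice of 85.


In a divisor lattice, mu(a,b) = mu(b/a) where mu is the classical Mobius function.
b/a = 85/17 = 5
Prime factorization of 5: primes [5]
5 is squarefree with 1 prime factor(s), so mu(5) = (-1)^1 = -1


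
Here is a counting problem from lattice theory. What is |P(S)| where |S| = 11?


Power set = 2^n.
2^11 = 2048


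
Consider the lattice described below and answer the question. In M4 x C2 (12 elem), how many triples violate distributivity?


Distributive law: a ^ (b v c) = (a ^ b) v (a ^ c).
Check all 12^3 = 1728 ordered triples (a,b,c).
  e.g. a=(a1,0), b=(a2,0), c=(a3,0): lhs=(a1,0) != rhs=(0,0)
  e.g. a=(a1,0), b=(a2,0), c=(a3,1): lhs=(a1,0) != rhs=(0,0)
Total violating triples: 192


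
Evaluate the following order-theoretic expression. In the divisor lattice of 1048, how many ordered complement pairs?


Complement pair (a,b): a meet b = bottom, a join b = top.
Here: gcd(a,b)=1 and lcm(a,b)=1048, i.e. a*b=1048 with a,b coprime.
Pairs found: (1,1048), (8,131), (131,8), (1048,1)
Total ordered pairs: 4


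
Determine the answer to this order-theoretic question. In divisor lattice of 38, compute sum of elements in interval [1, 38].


Interval [1,38] in divisors of 38: [1, 2, 19, 38]
Sum = 60


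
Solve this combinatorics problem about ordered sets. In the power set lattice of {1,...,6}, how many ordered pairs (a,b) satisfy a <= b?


The order relation is {(a,b) : a <= b}, reflexive so it includes (a,a).
Examples: ({},{}), ({},{1,2}), ({},{1,2,3}), ({},{1,2,3,4}), ({},{1,2,3,4,5}), ...
Total ordered pairs: 729


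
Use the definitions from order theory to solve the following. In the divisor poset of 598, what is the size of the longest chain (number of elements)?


A chain is a totally ordered subset; we count the number of elements in a maximum chain.
Compute, for each element x, the size of the longest chain ending at x:
  1: 1
  2: 2
  13: 2
  23: 2
  26: 3
  46: 3
  ...
A maximum chain: 1 < 2 < 26 < 598
Number of elements in the longest chain: 4


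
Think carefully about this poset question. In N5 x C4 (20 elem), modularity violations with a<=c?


Modular law: if a <= c then a v (b ^ c) = (a v b) ^ c.
Check all triples (a,b,c) with a <= c among 20 elements.
  e.g. a=(a,0), b=(c,0), c=(b,0): lhs=(a,0) != rhs=(b,0)
  e.g. a=(a,0), b=(c,1), c=(b,0): lhs=(a,0) != rhs=(b,0)
Total violating triples: 40


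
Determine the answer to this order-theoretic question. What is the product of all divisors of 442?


Divisors of 442: [1, 2, 13, 17, 26, 34, 221, 442]
Product = n^(d(n)/2) = 442^(8/2)
Product = 38167092496


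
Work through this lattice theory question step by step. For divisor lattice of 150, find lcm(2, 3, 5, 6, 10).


In a divisor lattice, join = lcm (least common multiple).
Compute lcm iteratively: start with first element, then lcm(current, next).
Elements: [2, 3, 5, 6, 10]
lcm(2,3) = 6
lcm(6,5) = 30
lcm(30,6) = 30
lcm(30,10) = 30
Final lcm = 30


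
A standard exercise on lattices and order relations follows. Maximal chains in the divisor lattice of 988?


A maximal chain goes from the minimum element to a maximal element via cover relations.
Counting all min-to-max paths in the cover graph.
Total maximal chains: 12


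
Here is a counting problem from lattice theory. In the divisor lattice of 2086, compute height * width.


Height = length of longest chain minus 1; width = size of largest antichain.
A maximum chain: 1 | 149 | 1043 | 2086  (height 3).
A maximum antichain: {2, 7, 149}  (width 3).
Product = 3 * 3 = 9


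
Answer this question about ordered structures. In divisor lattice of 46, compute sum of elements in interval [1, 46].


Interval [1,46] in divisors of 46: [1, 2, 23, 46]
Sum = 72


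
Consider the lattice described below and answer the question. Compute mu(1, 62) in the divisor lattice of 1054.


In a divisor lattice, mu(a,b) = mu(b/a) where mu is the classical Mobius function.
b/a = 62/1 = 62
Prime factorization of 62: primes [2, 31]
62 is squarefree with 2 prime factor(s), so mu(62) = (-1)^2 = 1


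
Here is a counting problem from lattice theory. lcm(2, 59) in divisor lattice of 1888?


Join=lcm.
gcd(2,59)=1
lcm=118


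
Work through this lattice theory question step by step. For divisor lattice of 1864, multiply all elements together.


Divisors of 1864: [1, 2, 4, 8, 233, 466, 932, 1864]
Product = n^(d(n)/2) = 1864^(8/2)
Product = 12072122454016


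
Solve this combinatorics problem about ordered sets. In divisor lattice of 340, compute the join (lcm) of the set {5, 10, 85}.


In a divisor lattice, join = lcm (least common multiple).
Compute lcm iteratively: start with first element, then lcm(current, next).
Elements: [5, 10, 85]
lcm(5,10) = 10
lcm(10,85) = 170
Final lcm = 170


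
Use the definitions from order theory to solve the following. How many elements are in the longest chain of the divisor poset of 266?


A chain is a totally ordered subset; we count the number of elements in a maximum chain.
Compute, for each element x, the size of the longest chain ending at x:
  1: 1
  2: 2
  7: 2
  19: 2
  14: 3
  38: 3
  ...
A maximum chain: 1 < 2 < 14 < 266
Number of elements in the longest chain: 4


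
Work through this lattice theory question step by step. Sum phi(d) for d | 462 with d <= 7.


Divisors of 462 up to 7: [1, 2, 3, 6, 7]
phi values: [1, 1, 2, 2, 6]
Sum = 12


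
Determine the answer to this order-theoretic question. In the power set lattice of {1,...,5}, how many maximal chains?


A maximal chain goes from the minimum element to a maximal element via cover relations.
Counting all min-to-max paths in the cover graph.
Total maximal chains: 120


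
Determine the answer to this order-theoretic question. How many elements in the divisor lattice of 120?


Divisors of 120: [1, 2, 3, 4, 5, 6, 8, 10, 12, 15, 20, 24, 30, 40, 60, 120]
Count: 16


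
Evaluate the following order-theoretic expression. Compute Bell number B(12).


B(n) = number of set partitions of an n-element set.
B(n) satisfies the recurrence: B(n+1) = sum_k C(n,k)*B(k).
B(12) = 4213597


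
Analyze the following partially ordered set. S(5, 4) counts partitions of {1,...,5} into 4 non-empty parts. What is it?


S(n,k) = k*S(n-1,k) + S(n-1,k-1).
S(4,4) = 1, S(4,3) = 6
S(5,4) = 4*1 + 6 = 4 + 6
S(5,4) = 10


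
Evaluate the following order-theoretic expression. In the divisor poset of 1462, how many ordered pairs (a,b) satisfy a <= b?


The order relation is {(a,b) : a <= b}, reflexive so it includes (a,a).
Examples: (1,1), (1,1462), (1,17), (1,2), (1,34), ...
Total ordered pairs: 27


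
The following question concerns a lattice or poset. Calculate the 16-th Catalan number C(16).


C(n) = C(2n, n) / (n+1).
C(32, 16) = 601080390
C(16) = 601080390 / 17 = 35357670


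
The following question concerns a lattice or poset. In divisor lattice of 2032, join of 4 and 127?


In a divisor lattice, join = lcm (least common multiple).
gcd(4,127) = 1
lcm(4,127) = 4*127/gcd = 508/1 = 508


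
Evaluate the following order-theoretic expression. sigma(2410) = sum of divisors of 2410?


sigma(n) = sum of divisors.
Divisors of 2410: [1, 2, 5, 10, 241, 482, 1205, 2410]
Sum = 4356


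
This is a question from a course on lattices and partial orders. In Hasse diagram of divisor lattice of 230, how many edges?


A cover relation a -< b holds when a < b with no c strictly between.
Cover relations:
  1 -< 2
  1 -< 5
  1 -< 23
  2 -< 10
  2 -< 46
  5 -< 10
  5 -< 115
  10 -< 230
  ...4 more
Total: 12


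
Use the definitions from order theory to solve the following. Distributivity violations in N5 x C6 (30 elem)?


Distributive law: a ^ (b v c) = (a ^ b) v (a ^ c).
Check all 30^3 = 27000 ordered triples (a,b,c).
  e.g. a=(b,0), b=(a,0), c=(c,0): lhs=(b,0) != rhs=(a,0)
  e.g. a=(b,0), b=(a,0), c=(c,1): lhs=(b,0) != rhs=(a,0)
Total violating triples: 432


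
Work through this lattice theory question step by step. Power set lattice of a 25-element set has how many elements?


Power set = 2^n.
2^25 = 33554432


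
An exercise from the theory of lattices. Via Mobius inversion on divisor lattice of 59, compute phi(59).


phi(n) = n * prod_{p|n} (1 - 1/p).
Prime divisors of 59: [59]
phi(59) = 59 * (1 - 1/59)
phi(59) = 58


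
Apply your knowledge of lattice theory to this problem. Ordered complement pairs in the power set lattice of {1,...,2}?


Complement pair (a,b): a meet b = bottom, a join b = top.
Here: A intersect B = {} and A union B = {1,...,2}.
Pairs found: ({},{1,2}), ({1},{2}), ({2},{1}), ({1,2},{})
Total ordered pairs: 4


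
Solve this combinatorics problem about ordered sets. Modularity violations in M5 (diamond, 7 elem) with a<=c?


Modular law: if a <= c then a v (b ^ c) = (a v b) ^ c.
Check all triples (a,b,c) with a <= c among 7 elements.
This lattice is modular (diamonds M_m and their chain-products are modular).
Total violating triples: 0


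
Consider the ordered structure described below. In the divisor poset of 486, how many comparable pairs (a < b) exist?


A comparable pair {a,b} has a < b or b < a in the order.
Count unordered pairs where one element is strictly below the other.
Examples: {1,2}, {1,3}, {1,6}, {1,9}, ...
Total comparable pairs: 51


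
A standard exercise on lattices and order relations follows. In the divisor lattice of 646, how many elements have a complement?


An element a is complemented if some b has a meet b = bottom, a join b = top.
a is complemented iff gcd(a, n/a)=1, i.e. a is a unitary divisor of 646.
Complemented elements: 1, 2, 17, 19, 34, 38, ... (2 more)
Count: 8


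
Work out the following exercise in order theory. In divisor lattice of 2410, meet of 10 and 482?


In a divisor lattice, meet = gcd (greatest common divisor).
By Euclidean algorithm or factoring: gcd(10,482) = 2


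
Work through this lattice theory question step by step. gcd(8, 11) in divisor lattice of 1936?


Meet=gcd.
gcd(8,11)=1


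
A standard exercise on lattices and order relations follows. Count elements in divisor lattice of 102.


Divisors of 102: [1, 2, 3, 6, 17, 34, 51, 102]
Count: 8


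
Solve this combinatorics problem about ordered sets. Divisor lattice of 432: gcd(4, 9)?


Meet=gcd.
gcd(4,9)=1


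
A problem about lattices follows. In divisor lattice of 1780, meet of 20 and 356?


In a divisor lattice, meet = gcd (greatest common divisor).
By Euclidean algorithm or factoring: gcd(20,356) = 4


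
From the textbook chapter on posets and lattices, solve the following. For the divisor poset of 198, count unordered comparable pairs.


A comparable pair {a,b} has a < b or b < a in the order.
Count unordered pairs where one element is strictly below the other.
Examples: {1,2}, {1,3}, {1,6}, {1,9}, ...
Total comparable pairs: 42


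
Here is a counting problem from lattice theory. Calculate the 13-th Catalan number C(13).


C(n) = C(2n, n) / (n+1).
C(26, 13) = 10400600
C(13) = 10400600 / 14 = 742900


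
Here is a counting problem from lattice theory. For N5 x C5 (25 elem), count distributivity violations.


Distributive law: a ^ (b v c) = (a ^ b) v (a ^ c).
Check all 25^3 = 15625 ordered triples (a,b,c).
  e.g. a=(b,0), b=(a,0), c=(c,0): lhs=(b,0) != rhs=(a,0)
  e.g. a=(b,0), b=(a,0), c=(c,1): lhs=(b,0) != rhs=(a,0)
Total violating triples: 250


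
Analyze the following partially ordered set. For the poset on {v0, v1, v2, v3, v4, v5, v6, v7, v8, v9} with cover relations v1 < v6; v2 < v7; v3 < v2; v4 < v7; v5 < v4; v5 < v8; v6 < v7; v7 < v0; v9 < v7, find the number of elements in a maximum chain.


A chain is a totally ordered subset; we count the number of elements in a maximum chain.
Compute, for each element x, the size of the longest chain ending at x:
  v1: 1
  v3: 1
  v5: 1
  v9: 1
  v2: 2
  v4: 2
  ...
A maximum chain: v3 < v2 < v7 < v0
Number of elements in the longest chain: 4


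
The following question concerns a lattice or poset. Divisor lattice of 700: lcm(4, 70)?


Join=lcm.
gcd(4,70)=2
lcm=140


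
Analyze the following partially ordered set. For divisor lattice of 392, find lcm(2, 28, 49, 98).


In a divisor lattice, join = lcm (least common multiple).
Compute lcm iteratively: start with first element, then lcm(current, next).
Elements: [2, 28, 49, 98]
lcm(2,28) = 28
lcm(28,49) = 196
lcm(196,98) = 196
Final lcm = 196


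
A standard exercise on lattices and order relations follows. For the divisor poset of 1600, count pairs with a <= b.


The order relation is {(a,b) : a <= b}, reflexive so it includes (a,a).
Examples: (1,1), (1,10), (1,100), (1,16), (1,160), ...
Total ordered pairs: 168


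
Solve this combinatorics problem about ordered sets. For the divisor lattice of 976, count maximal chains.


A maximal chain goes from the minimum element to a maximal element via cover relations.
Counting all min-to-max paths in the cover graph.
Total maximal chains: 5


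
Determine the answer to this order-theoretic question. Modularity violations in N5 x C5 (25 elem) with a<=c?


Modular law: if a <= c then a v (b ^ c) = (a v b) ^ c.
Check all triples (a,b,c) with a <= c among 25 elements.
  e.g. a=(a,0), b=(c,0), c=(b,0): lhs=(a,0) != rhs=(b,0)
  e.g. a=(a,0), b=(c,1), c=(b,0): lhs=(a,0) != rhs=(b,0)
Total violating triples: 75


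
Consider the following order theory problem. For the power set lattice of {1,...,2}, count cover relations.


A cover relation a -< b holds when a < b with no c strictly between.
Cover relations:
  {} -< {1}
  {} -< {2}
  {1} -< {1,2}
  {2} -< {1,2}
Total: 4


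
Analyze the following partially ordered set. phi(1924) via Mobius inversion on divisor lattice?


phi(n) = n * prod_{p|n} (1 - 1/p).
Prime divisors of 1924: [2, 13, 37]
phi(1924) = 1924 * (1 - 1/2) * (1 - 1/13) * (1 - 1/37)
phi(1924) = 864


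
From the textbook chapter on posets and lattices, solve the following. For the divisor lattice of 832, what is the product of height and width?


Height = length of longest chain minus 1; width = size of largest antichain.
A maximum chain: 1 | 13 | 26 | 52 | 104 | 208 | 416 | 832  (height 7).
A maximum antichain: {2, 13}  (width 2).
Product = 7 * 2 = 14


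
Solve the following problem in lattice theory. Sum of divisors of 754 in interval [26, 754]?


Interval [26,754] in divisors of 754: [26, 754]
Sum = 780


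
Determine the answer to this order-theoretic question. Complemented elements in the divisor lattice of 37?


An element a is complemented if some b has a meet b = bottom, a join b = top.
a is complemented iff gcd(a, n/a)=1, i.e. a is a unitary divisor of 37.
Complemented elements: 1, 37
Count: 2


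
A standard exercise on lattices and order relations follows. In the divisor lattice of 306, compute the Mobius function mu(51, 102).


In a divisor lattice, mu(a,b) = mu(b/a) where mu is the classical Mobius function.
b/a = 102/51 = 2
Prime factorization of 2: primes [2]
2 is squarefree with 1 prime factor(s), so mu(2) = (-1)^1 = -1


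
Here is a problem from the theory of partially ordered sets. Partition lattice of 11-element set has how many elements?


B(n) = number of set partitions of an n-element set.
B(n) satisfies the recurrence: B(n+1) = sum_k C(n,k)*B(k).
B(11) = 678570


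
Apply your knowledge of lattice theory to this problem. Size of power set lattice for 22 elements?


Power set = 2^n.
2^22 = 4194304


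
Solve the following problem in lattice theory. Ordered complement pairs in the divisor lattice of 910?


Complement pair (a,b): a meet b = bottom, a join b = top.
Here: gcd(a,b)=1 and lcm(a,b)=910, i.e. a*b=910 with a,b coprime.
Pairs found: (1,910), (2,455), (5,182), (7,130), ... (12 more)
Total ordered pairs: 16


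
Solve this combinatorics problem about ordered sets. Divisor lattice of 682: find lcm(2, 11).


In a divisor lattice, join = lcm (least common multiple).
gcd(2,11) = 1
lcm(2,11) = 2*11/gcd = 22/1 = 22


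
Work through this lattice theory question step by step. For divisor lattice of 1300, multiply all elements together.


Divisors of 1300: [1, 2, 4, 5, 10, 13, 20, 25, 26, 50, 52, 65, 100, 130, 260, 325, 650, 1300]
Product = n^(d(n)/2) = 1300^(18/2)
Product = 10604499373000000000000000000


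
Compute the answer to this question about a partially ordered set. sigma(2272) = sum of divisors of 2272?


sigma(n) = sum of divisors.
Divisors of 2272: [1, 2, 4, 8, 16, 32, 71, 142, 284, 568, 1136, 2272]
Sum = 4536


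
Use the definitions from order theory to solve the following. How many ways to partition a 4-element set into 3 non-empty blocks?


S(n,k) = k*S(n-1,k) + S(n-1,k-1).
S(3,3) = 1, S(3,2) = 3
S(4,3) = 3*1 + 3 = 3 + 3
S(4,3) = 6


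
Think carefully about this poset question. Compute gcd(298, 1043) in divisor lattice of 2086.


In a divisor lattice, meet = gcd (greatest common divisor).
By Euclidean algorithm or factoring: gcd(298,1043) = 149


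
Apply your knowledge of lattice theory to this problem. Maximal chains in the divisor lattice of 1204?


A maximal chain goes from the minimum element to a maximal element via cover relations.
Counting all min-to-max paths in the cover graph.
Total maximal chains: 12


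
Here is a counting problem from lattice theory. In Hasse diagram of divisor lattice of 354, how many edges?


A cover relation a -< b holds when a < b with no c strictly between.
Cover relations:
  1 -< 2
  1 -< 3
  1 -< 59
  2 -< 6
  2 -< 118
  3 -< 6
  3 -< 177
  6 -< 354
  ...4 more
Total: 12


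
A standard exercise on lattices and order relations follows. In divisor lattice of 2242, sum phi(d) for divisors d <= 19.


Divisors of 2242 up to 19: [1, 2, 19]
phi values: [1, 1, 18]
Sum = 20
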